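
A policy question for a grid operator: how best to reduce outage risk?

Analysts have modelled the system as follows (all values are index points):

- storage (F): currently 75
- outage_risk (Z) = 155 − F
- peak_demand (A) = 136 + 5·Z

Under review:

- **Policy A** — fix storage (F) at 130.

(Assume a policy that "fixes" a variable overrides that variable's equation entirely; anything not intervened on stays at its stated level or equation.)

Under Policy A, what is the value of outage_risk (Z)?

25

Policy A (F := 130):
  F = 130
  Z = 155 − 130 = 25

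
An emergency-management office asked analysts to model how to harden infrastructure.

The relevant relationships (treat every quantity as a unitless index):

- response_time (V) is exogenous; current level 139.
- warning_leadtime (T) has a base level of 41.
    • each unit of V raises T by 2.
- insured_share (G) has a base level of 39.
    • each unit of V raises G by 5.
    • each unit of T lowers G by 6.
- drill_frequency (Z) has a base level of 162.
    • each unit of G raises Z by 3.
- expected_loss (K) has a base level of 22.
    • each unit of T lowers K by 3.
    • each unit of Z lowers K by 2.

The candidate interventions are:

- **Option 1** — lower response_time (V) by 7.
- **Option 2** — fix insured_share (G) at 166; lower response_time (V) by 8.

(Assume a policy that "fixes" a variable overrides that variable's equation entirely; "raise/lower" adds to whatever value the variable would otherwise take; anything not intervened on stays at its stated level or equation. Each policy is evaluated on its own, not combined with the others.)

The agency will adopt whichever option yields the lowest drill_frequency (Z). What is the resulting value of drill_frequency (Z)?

Option 1 (V − 7):
  V = 139 − 7 = 132
  T = 41 + 2·132 = 305
  G = 39 + 5·132 − 6·305 = -1131
  Z = 162 + 3·(-1131) = -3231
Option 2 (G := 166, V − 8):
  V = 139 − 8 = 131
  T = 41 + 2·131 = 303
  G = 166
  Z = 162 + 3·166 = 660
Comparing — Option 1: Z=-3231, Option 2: Z=660. Lowest is -3231 (Option 1).

-3231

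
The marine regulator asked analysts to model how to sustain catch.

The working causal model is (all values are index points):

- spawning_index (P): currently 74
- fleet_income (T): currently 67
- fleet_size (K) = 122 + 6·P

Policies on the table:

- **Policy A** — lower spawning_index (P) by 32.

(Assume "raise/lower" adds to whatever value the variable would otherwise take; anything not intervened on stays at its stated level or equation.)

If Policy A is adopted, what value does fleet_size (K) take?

Policy A (P − 32):
  P = 74 − 32 = 42
  K = 122 + 6·42 = 374

374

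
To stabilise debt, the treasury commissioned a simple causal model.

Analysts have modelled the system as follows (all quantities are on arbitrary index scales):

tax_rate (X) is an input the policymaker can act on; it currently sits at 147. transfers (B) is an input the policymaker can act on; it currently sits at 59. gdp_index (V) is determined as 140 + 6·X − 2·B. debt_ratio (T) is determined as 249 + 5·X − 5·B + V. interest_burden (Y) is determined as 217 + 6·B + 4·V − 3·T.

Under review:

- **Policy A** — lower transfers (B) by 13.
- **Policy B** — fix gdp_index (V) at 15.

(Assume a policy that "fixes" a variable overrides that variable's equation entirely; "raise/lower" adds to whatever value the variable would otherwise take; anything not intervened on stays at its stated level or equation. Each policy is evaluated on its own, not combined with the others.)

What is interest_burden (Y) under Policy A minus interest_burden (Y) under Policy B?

642

Policy A (B − 13):
  X = 147
  B = 59 − 13 = 46
  V = 140 + 6·147 − 2·46 = 930
  T = 249 + 5·147 − 5·46 + 930 = 1684
  Y = 217 + 6·46 + 4·930 − 3·1684 = -839
Policy B (V := 15):
  X = 147
  B = 59
  V = 15
  T = 249 + 5·147 − 5·59 + 15 = 704
  Y = 217 + 6·59 + 4·15 − 3·704 = -1481
Y: -839 − (-1481) = 642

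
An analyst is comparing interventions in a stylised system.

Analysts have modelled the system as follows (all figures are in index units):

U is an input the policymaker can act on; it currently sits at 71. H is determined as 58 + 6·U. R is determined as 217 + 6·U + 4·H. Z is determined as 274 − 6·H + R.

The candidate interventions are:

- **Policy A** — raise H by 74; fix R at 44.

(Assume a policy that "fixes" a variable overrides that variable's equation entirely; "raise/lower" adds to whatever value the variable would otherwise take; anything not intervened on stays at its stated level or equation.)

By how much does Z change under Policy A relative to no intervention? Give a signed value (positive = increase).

-2979

Baseline:
  U = 71
  H = 58 + 6·71 = 484
  R = 217 + 6·71 + 4·484 = 2579
  Z = 274 − 6·484 + 2579 = -51
Policy A (H + 74, R := 44):
  U = 71
  H = 58 + 6·71 (+74 from intervention) = 558
  R = 44
  Z = 274 − 6·558 + 44 = -3030
Change in Z: -3030 − (-51) = -2979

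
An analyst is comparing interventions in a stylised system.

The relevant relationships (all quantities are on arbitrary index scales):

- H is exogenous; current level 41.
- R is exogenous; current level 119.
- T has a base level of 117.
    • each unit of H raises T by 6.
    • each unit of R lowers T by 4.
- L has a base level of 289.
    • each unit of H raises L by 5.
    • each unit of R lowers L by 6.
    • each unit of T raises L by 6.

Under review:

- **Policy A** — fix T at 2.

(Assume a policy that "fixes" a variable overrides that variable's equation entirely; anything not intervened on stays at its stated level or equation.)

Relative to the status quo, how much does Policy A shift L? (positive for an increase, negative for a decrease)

Baseline:
  H = 41
  R = 119
  T = 117 + 6·41 − 4·119 = -113
  L = 289 + 5·41 − 6·119 + 6·(-113) = -898
Policy A (T := 2):
  H = 41
  R = 119
  T = 2
  L = 289 + 5·41 − 6·119 + 6·2 = -208
Change in L: -208 − (-898) = 690

690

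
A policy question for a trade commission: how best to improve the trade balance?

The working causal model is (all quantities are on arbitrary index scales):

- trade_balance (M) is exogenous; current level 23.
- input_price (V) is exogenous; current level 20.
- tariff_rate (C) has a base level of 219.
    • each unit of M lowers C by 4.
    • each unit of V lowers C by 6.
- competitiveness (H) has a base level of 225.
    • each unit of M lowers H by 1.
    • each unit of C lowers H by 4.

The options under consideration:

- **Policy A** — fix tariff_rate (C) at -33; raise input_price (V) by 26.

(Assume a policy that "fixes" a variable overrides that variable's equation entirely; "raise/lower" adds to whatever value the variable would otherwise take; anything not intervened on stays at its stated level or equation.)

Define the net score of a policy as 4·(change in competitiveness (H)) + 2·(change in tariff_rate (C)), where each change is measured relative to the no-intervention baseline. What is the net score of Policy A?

Baseline:
  M = 23
  V = 20
  C = 219 − 4·23 − 6·20 = 7
  H = 225 − 23 − 4·7 = 174
Policy A (C := -33, V + 26):
  M = 23
  V = 20 + 26 = 46
  C = -33
  H = 225 − 23 − 4·(-33) = 334
ΔH = 334 − 174 = 160; ΔC = -33 − 7 = -40
Score = 4·160 + 2·(-40) = 560

560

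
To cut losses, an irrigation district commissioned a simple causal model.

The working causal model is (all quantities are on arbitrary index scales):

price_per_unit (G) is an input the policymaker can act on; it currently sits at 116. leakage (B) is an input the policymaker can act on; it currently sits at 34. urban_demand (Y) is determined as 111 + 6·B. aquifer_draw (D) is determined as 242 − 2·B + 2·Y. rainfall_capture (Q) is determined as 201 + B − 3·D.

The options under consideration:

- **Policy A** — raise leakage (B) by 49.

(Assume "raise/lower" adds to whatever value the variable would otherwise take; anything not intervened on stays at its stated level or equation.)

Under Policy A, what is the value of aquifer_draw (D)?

Policy A (B + 49):
  B = 34 + 49 = 83
  Y = 111 + 6·83 = 609
  D = 242 − 2·83 + 2·609 = 1294

1294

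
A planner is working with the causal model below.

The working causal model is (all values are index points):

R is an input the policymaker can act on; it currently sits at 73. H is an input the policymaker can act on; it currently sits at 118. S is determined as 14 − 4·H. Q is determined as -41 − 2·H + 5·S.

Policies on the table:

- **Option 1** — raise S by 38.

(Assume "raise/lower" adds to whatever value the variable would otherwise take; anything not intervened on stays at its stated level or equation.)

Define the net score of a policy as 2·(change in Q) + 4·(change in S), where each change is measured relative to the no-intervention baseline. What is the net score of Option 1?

532

Baseline:
  H = 118
  S = 14 − 4·118 = -458
  Q = -41 − 2·118 + 5·(-458) = -2567
Option 1 (S + 38):
  H = 118
  S = 14 − 4·118 (+38 from intervention) = -420
  Q = -41 − 2·118 + 5·(-420) = -2377
ΔQ = -2377 − (-2567) = 190; ΔS = -420 − (-458) = 38
Score = 2·190 + 4·38 = 532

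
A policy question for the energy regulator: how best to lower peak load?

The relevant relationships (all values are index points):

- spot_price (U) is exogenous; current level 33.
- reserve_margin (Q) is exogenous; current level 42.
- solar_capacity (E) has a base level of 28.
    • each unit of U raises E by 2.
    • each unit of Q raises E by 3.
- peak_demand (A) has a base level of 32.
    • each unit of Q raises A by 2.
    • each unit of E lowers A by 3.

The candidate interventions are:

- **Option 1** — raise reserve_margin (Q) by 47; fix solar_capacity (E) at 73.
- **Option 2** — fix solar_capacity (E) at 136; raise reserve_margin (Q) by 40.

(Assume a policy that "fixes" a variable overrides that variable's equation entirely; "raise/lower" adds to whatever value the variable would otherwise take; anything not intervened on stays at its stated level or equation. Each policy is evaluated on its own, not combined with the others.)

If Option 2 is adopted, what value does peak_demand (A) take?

-212

Option 2 (E := 136, Q + 40):
  U = 33
  Q = 42 + 40 = 82
  E = 136
  A = 32 + 2·82 − 3·136 = -212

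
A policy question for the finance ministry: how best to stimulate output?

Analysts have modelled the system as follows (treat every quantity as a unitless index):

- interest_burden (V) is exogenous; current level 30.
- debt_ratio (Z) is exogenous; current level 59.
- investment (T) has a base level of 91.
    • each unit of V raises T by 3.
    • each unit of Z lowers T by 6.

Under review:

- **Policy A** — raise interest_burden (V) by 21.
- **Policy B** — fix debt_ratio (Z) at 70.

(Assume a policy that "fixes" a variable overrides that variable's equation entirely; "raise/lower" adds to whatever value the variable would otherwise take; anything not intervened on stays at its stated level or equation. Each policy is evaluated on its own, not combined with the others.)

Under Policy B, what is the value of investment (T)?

-239

Policy B (Z := 70):
  V = 30
  Z = 70
  T = 91 + 3·30 − 6·70 = -239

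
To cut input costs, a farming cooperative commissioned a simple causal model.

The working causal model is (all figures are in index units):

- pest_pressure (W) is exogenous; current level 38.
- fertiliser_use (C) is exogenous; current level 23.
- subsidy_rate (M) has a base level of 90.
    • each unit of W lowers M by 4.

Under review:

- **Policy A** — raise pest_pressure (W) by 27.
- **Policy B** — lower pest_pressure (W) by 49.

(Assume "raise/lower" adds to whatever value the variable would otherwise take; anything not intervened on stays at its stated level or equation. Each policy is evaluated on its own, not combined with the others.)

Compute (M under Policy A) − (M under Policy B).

-304

Policy A (W + 27):
  W = 38 + 27 = 65
  M = 90 − 4·65 = -170
Policy B (W − 49):
  W = 38 − 49 = -11
  M = 90 − 4·(-11) = 134
M: -170 − 134 = -304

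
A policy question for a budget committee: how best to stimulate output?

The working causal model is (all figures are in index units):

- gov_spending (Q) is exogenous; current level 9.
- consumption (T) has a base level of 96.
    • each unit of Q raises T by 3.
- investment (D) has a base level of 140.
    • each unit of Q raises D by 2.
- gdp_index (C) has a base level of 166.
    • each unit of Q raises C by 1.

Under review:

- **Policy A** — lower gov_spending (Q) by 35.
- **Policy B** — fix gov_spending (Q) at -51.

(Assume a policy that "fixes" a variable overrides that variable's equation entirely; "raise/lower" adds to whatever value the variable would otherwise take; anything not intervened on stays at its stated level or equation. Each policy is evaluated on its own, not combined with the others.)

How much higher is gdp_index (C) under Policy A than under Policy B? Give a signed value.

Policy A (Q − 35):
  Q = 9 − 35 = -26
  C = 166 + (-26) = 140
Policy B (Q := -51):
  Q = -51
  C = 166 + (-51) = 115
C: 140 − 115 = 25

25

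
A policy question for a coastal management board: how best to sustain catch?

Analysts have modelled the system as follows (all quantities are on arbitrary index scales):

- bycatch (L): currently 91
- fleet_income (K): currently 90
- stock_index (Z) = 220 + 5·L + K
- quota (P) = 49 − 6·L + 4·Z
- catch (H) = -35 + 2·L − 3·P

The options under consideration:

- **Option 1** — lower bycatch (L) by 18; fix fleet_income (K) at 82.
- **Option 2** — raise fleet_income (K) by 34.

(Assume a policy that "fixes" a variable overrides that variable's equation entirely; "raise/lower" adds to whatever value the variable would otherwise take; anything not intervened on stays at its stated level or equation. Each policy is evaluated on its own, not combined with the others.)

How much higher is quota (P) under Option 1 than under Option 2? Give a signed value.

-420

Option 1 (L − 18, K := 82):
  L = 91 − 18 = 73
  K = 82
  Z = 220 + 5·73 + 82 = 667
  P = 49 − 6·73 + 4·667 = 2279
Option 2 (K + 34):
  L = 91
  K = 90 + 34 = 124
  Z = 220 + 5·91 + 124 = 799
  P = 49 − 6·91 + 4·799 = 2699
P: 2279 − 2699 = -420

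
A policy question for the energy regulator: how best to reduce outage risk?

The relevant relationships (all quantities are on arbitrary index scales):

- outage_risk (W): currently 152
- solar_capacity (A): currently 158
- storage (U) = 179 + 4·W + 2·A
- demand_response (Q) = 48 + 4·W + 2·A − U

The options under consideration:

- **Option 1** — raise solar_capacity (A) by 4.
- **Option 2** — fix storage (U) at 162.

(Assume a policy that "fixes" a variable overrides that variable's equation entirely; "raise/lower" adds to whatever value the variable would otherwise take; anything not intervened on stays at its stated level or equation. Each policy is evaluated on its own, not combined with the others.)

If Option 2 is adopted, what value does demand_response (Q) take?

810

Option 2 (U := 162):
  W = 152
  A = 158
  U = 162
  Q = 48 + 4·152 + 2·158 − 162 = 810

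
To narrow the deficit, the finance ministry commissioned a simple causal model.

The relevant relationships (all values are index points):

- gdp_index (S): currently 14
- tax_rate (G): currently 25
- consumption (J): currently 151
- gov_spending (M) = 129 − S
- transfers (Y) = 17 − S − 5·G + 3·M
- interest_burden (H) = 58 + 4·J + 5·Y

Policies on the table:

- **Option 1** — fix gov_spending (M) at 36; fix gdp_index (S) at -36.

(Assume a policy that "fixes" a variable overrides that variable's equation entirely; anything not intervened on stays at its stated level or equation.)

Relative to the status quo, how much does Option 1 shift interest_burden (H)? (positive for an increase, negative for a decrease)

Baseline:
  S = 14
  G = 25
  J = 151
  M = 129 − 14 = 115
  Y = 17 − 14 − 5·25 + 3·115 = 223
  H = 58 + 4·151 + 5·223 = 1777
Option 1 (M := 36, S := -36):
  S = -36
  G = 25
  J = 151
  M = 36
  Y = 17 − (-36) − 5·25 + 3·36 = 36
  H = 58 + 4·151 + 5·36 = 842
Change in H: 842 − 1777 = -935

-935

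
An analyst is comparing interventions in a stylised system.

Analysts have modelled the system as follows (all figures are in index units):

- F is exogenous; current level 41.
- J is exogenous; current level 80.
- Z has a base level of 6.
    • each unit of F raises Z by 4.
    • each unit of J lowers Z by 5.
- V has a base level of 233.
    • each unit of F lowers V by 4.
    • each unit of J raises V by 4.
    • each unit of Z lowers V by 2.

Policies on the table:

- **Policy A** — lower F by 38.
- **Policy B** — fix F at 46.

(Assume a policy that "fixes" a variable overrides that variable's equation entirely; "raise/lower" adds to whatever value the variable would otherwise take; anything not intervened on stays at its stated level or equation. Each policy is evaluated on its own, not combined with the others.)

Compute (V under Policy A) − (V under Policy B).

Policy A (F − 38):
  F = 41 − 38 = 3
  J = 80
  Z = 6 + 4·3 − 5·80 = -382
  V = 233 − 4·3 + 4·80 − 2·(-382) = 1305
Policy B (F := 46):
  F = 46
  J = 80
  Z = 6 + 4·46 − 5·80 = -210
  V = 233 − 4·46 + 4·80 − 2·(-210) = 789
V: 1305 − 789 = 516

516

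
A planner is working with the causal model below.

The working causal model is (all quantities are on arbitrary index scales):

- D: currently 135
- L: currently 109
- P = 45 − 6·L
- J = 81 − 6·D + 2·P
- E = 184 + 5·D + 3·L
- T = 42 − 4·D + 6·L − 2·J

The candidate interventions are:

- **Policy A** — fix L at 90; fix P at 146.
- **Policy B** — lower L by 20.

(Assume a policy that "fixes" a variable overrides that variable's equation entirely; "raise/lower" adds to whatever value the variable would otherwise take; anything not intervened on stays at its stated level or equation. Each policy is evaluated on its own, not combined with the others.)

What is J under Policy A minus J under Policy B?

Policy A (L := 90, P := 146):
  D = 135
  L = 90
  P = 146
  J = 81 − 6·135 + 2·146 = -437
Policy B (L − 20):
  D = 135
  L = 109 − 20 = 89
  P = 45 − 6·89 = -489
  J = 81 − 6·135 + 2·(-489) = -1707
J: -437 − (-1707) = 1270

1270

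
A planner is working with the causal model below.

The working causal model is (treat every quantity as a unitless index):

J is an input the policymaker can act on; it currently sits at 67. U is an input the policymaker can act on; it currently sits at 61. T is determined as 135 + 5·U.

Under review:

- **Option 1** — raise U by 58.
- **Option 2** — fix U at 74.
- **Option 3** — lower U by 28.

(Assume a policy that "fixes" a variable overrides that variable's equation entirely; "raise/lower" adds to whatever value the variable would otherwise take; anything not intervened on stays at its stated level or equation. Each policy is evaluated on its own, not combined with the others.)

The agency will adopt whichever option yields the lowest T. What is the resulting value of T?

300

Option 1 (U + 58):
  U = 61 + 58 = 119
  T = 135 + 5·119 = 730
Option 2 (U := 74):
  U = 74
  T = 135 + 5·74 = 505
Option 3 (U − 28):
  U = 61 − 28 = 33
  T = 135 + 5·33 = 300
Comparing — Option 1: T=730, Option 2: T=505, Option 3: T=300. Lowest is 300 (Option 3).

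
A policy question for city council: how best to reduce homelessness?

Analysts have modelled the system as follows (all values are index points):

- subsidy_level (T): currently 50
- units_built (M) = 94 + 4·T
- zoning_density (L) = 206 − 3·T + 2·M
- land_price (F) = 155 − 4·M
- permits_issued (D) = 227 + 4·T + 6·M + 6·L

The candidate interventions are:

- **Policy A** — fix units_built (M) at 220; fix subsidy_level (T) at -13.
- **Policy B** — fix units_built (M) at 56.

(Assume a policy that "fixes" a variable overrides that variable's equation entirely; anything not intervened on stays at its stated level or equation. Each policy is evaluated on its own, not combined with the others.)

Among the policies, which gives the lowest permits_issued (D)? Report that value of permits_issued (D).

Policy A (M := 220, T := -13):
  T = -13
  M = 220
  L = 206 − 3·(-13) + 2·220 = 685
  D = 227 + 4·(-13) + 6·220 + 6·685 = 5605
Policy B (M := 56):
  T = 50
  M = 56
  L = 206 − 3·50 + 2·56 = 168
  D = 227 + 4·50 + 6·56 + 6·168 = 1771
Comparing — Policy A: D=5605, Policy B: D=1771. Lowest is 1771 (Policy B).

1771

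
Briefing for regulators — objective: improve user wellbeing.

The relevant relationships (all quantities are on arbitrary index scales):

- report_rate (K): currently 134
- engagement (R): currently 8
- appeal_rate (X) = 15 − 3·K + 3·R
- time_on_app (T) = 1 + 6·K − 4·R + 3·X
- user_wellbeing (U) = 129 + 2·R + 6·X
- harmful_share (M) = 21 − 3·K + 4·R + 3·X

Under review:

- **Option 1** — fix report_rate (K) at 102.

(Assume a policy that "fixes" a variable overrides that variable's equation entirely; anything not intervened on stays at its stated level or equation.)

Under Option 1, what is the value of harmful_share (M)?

Option 1 (K := 102):
  K = 102
  R = 8
  X = 15 − 3·102 + 3·8 = -267
  M = 21 − 3·102 + 4·8 + 3·(-267) = -1054

-1054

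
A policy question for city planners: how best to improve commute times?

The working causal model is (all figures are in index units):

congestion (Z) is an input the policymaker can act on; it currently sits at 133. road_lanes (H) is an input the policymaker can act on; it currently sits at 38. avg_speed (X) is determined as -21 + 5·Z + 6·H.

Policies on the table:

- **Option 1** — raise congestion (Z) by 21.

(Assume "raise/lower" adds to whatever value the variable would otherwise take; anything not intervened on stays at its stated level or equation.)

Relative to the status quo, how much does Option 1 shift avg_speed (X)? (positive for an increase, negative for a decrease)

105

Baseline:
  Z = 133
  H = 38
  X = -21 + 5·133 + 6·38 = 872
Option 1 (Z + 21):
  Z = 133 + 21 = 154
  H = 38
  X = -21 + 5·154 + 6·38 = 977
Change in X: 977 − 872 = 105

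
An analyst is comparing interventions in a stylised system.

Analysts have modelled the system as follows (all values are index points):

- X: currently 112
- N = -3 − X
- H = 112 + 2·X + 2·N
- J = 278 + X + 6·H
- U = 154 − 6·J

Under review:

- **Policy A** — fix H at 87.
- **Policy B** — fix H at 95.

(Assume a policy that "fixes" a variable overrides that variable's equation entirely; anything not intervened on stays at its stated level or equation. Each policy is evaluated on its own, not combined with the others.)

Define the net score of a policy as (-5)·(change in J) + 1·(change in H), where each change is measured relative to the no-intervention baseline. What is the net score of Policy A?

551

Baseline:
  X = 112
  N = -3 − 112 = -115
  H = 112 + 2·112 + 2·(-115) = 106
  J = 278 + 112 + 6·106 = 1026
Policy A (H := 87):
  X = 112
  N = -3 − 112 = -115
  H = 87
  J = 278 + 112 + 6·87 = 912
ΔJ = 912 − 1026 = -114; ΔH = 87 − 106 = -19
Score = (-5)·(-114) + 1·(-19) = 551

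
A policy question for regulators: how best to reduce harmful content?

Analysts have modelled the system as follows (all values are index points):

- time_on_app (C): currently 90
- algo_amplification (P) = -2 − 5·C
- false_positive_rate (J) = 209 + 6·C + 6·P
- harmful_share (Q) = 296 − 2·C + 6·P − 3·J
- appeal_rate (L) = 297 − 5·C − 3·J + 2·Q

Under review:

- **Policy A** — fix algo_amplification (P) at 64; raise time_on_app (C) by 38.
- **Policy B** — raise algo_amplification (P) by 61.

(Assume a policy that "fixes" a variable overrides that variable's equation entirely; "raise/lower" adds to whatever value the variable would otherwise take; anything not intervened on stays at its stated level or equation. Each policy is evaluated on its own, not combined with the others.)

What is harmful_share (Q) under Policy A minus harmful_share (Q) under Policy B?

Policy A (P := 64, C + 38):
  C = 90 + 38 = 128
  P = 64
  J = 209 + 6·128 + 6·64 = 1361
  Q = 296 − 2·128 + 6·64 − 3·1361 = -3659
Policy B (P + 61):
  C = 90
  P = -2 − 5·90 (+61 from intervention) = -391
  J = 209 + 6·90 + 6·(-391) = -1597
  Q = 296 − 2·90 + 6·(-391) − 3·(-1597) = 2561
Q: -3659 − 2561 = -6220

-6220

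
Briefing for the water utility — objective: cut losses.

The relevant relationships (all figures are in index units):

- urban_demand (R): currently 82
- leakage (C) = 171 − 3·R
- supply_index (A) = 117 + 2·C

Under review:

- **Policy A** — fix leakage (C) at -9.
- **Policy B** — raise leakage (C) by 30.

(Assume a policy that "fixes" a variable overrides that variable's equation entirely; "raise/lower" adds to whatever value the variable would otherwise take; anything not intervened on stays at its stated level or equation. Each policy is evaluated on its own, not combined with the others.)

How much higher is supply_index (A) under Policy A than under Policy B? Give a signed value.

Policy A (C := -9):
  R = 82
  C = -9
  A = 117 + 2·(-9) = 99
Policy B (C + 30):
  R = 82
  C = 171 − 3·82 (+30 from intervention) = -45
  A = 117 + 2·(-45) = 27
A: 99 − 27 = 72

72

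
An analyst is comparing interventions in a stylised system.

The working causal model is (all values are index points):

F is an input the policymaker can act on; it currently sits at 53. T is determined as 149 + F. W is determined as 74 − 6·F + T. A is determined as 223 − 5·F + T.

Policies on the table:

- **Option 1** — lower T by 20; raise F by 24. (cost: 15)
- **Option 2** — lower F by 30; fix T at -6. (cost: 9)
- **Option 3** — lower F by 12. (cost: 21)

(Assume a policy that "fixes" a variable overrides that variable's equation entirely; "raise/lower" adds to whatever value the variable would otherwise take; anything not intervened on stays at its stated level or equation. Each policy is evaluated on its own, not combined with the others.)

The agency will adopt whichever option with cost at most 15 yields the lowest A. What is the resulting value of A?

Option 1 (T − 20, F + 24):
  F = 53 + 24 = 77
  T = 149 + 77 (−20 from intervention) = 206
  A = 223 − 5·77 + 206 = 44
Option 2 (F − 30, T := -6):
  F = 53 − 30 = 23
  T = -6
  A = 223 − 5·23 + (-6) = 102
Comparing — Option 1: A=44, Option 2: A=102. Lowest is 44 (Option 1).

44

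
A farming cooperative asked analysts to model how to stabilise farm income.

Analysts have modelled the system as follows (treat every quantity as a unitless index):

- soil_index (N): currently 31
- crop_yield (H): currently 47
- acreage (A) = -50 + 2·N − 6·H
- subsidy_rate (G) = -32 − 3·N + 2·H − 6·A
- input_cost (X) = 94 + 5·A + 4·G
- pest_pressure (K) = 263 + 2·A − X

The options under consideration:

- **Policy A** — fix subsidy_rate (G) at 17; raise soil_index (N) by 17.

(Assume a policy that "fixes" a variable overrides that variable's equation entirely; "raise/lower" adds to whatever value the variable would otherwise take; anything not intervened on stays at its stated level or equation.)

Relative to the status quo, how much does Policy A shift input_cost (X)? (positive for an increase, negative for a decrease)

Baseline:
  N = 31
  H = 47
  A = -50 + 2·31 − 6·47 = -270
  G = -32 − 3·31 + 2·47 − 6·(-270) = 1589
  X = 94 + 5·(-270) + 4·1589 = 5100
Policy A (G := 17, N + 17):
  N = 31 + 17 = 48
  H = 47
  A = -50 + 2·48 − 6·47 = -236
  G = 17
  X = 94 + 5·(-236) + 4·17 = -1018
Change in X: -1018 − 5100 = -6118

-6118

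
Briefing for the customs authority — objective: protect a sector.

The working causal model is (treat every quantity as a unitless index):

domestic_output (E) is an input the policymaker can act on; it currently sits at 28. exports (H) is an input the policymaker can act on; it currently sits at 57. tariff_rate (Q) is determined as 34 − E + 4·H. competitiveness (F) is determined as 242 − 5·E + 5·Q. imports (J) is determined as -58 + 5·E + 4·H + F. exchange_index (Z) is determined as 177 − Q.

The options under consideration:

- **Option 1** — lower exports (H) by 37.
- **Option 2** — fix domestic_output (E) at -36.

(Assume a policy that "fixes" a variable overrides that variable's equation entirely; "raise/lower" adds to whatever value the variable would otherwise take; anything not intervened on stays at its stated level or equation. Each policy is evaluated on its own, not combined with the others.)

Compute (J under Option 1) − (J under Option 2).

Option 1 (H − 37):
  E = 28
  H = 57 − 37 = 20
  Q = 34 − 28 + 4·20 = 86
  F = 242 − 5·28 + 5·86 = 532
  J = -58 + 5·28 + 4·20 + 532 = 694
Option 2 (E := -36):
  E = -36
  H = 57
  Q = 34 − (-36) + 4·57 = 298
  F = 242 − 5·(-36) + 5·298 = 1912
  J = -58 + 5·(-36) + 4·57 + 1912 = 1902
J: 694 − 1902 = -1208

-1208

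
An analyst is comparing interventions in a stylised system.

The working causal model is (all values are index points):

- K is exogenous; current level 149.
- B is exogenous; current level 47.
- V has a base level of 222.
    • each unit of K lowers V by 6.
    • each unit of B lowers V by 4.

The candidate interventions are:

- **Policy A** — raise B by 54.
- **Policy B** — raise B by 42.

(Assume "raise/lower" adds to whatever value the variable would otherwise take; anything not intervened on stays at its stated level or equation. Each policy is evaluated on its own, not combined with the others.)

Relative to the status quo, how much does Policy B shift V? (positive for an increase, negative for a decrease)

Baseline:
  K = 149
  B = 47
  V = 222 − 6·149 − 4·47 = -860
Policy B (B + 42):
  K = 149
  B = 47 + 42 = 89
  V = 222 − 6·149 − 4·89 = -1028
Change in V: -1028 − (-860) = -168

-168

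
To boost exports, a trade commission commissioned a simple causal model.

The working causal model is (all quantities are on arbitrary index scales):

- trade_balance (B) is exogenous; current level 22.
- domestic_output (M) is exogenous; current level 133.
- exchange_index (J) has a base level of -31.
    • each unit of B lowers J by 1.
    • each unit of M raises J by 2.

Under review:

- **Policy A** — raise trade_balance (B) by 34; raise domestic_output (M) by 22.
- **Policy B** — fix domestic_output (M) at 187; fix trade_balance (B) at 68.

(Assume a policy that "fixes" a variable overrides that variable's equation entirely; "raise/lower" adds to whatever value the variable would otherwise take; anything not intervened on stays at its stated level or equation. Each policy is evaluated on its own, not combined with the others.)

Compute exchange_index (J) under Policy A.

Policy A (B + 34, M + 22):
  B = 22 + 34 = 56
  M = 133 + 22 = 155
  J = -31 − 56 + 2·155 = 223

223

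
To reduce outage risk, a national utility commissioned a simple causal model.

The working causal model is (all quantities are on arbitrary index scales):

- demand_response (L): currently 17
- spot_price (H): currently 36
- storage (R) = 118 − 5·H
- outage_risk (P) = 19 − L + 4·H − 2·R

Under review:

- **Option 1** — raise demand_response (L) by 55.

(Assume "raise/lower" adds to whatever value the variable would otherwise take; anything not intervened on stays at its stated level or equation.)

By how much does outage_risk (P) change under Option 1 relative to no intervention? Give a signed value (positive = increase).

Baseline:
  L = 17
  H = 36
  R = 118 − 5·36 = -62
  P = 19 − 17 + 4·36 − 2·(-62) = 270
Option 1 (L + 55):
  L = 17 + 55 = 72
  H = 36
  R = 118 − 5·36 = -62
  P = 19 − 72 + 4·36 − 2·(-62) = 215
Change in P: 215 − 270 = -55

-55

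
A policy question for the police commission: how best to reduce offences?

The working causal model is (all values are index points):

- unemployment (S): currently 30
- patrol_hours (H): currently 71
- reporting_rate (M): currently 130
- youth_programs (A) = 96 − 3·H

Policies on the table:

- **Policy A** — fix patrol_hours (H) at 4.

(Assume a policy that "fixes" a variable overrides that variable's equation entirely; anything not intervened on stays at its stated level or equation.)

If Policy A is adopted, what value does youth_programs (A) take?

Policy A (H := 4):
  H = 4
  A = 96 − 3·4 = 84

84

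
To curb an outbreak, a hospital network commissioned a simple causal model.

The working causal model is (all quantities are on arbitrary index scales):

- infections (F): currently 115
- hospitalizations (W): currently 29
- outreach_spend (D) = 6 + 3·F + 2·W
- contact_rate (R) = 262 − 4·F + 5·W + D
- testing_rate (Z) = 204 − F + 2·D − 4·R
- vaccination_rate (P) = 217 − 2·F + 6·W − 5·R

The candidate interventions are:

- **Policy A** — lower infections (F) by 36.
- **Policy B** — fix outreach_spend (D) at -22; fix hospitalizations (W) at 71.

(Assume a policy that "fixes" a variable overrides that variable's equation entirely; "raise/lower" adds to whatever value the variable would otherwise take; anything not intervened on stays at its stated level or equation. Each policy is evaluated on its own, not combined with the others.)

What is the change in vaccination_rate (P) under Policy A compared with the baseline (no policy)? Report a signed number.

Baseline:
  F = 115
  W = 29
  D = 6 + 3·115 + 2·29 = 409
  R = 262 − 4·115 + 5·29 + 409 = 356
  P = 217 − 2·115 + 6·29 − 5·356 = -1619
Policy A (F − 36):
  F = 115 − 36 = 79
  W = 29
  D = 6 + 3·79 + 2·29 = 301
  R = 262 − 4·79 + 5·29 + 301 = 392
  P = 217 − 2·79 + 6·29 − 5·392 = -1727
Change in P: -1727 − (-1619) = -108

-108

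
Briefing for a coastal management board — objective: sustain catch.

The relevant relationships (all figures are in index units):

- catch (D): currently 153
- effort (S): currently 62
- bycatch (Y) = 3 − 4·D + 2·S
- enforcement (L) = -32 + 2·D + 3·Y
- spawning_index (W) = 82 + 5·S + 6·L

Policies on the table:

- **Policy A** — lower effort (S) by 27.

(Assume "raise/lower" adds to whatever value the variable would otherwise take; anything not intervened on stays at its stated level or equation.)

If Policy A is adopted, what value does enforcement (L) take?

-1343

Policy A (S − 27):
  D = 153
  S = 62 − 27 = 35
  Y = 3 − 4·153 + 2·35 = -539
  L = -32 + 2·153 + 3·(-539) = -1343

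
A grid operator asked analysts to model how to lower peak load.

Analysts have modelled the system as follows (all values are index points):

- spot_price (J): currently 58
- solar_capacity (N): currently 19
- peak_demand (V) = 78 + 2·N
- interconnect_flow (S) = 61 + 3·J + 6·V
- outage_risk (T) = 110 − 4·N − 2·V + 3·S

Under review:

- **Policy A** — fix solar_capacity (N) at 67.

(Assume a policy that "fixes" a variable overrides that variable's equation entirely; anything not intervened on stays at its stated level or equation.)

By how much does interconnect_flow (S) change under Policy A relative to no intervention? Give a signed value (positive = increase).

576

Baseline:
  J = 58
  N = 19
  V = 78 + 2·19 = 116
  S = 61 + 3·58 + 6·116 = 931
Policy A (N := 67):
  J = 58
  N = 67
  V = 78 + 2·67 = 212
  S = 61 + 3·58 + 6·212 = 1507
Change in S: 1507 − 931 = 576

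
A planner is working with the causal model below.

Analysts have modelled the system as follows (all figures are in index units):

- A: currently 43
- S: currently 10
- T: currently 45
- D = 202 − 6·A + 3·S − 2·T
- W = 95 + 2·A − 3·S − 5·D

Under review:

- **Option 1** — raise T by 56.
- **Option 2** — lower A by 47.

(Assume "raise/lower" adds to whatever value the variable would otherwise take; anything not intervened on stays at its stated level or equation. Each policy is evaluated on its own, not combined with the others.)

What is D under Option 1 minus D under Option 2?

-394

Option 1 (T + 56):
  A = 43
  S = 10
  T = 45 + 56 = 101
  D = 202 − 6·43 + 3·10 − 2·101 = -228
Option 2 (A − 47):
  A = 43 − 47 = -4
  S = 10
  T = 45
  D = 202 − 6·(-4) + 3·10 − 2·45 = 166
D: -228 − 166 = -394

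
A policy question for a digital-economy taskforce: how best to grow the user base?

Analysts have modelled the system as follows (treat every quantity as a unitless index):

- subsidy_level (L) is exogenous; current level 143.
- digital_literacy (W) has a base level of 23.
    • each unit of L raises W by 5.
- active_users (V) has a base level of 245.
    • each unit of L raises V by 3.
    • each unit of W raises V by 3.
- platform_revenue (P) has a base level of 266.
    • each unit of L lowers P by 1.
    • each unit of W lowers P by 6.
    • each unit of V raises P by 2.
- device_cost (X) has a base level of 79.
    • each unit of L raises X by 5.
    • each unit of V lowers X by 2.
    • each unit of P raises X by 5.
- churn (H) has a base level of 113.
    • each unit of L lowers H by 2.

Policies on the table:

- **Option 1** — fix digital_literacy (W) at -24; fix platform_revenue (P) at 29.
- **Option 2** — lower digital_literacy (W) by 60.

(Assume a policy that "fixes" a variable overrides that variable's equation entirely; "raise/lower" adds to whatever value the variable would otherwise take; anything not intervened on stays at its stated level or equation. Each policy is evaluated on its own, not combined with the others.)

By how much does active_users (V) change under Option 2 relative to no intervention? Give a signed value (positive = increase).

-180

Baseline:
  L = 143
  W = 23 + 5·143 = 738
  V = 245 + 3·143 + 3·738 = 2888
Option 2 (W − 60):
  L = 143
  W = 23 + 5·143 (−60 from intervention) = 678
  V = 245 + 3·143 + 3·678 = 2708
Change in V: 2708 − 2888 = -180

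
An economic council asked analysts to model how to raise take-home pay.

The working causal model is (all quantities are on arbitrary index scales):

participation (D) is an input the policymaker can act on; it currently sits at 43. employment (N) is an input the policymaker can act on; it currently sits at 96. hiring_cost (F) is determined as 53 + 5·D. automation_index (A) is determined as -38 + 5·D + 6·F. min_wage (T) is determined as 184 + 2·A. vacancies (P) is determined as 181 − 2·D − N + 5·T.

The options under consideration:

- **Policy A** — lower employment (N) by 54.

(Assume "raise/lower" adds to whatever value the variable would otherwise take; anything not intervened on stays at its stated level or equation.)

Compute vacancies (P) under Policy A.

Policy A (N − 54):
  D = 43
  N = 96 − 54 = 42
  F = 53 + 5·43 = 268
  A = -38 + 5·43 + 6·268 = 1785
  T = 184 + 2·1785 = 3754
  P = 181 − 2·43 − 42 + 5·3754 = 18823

18823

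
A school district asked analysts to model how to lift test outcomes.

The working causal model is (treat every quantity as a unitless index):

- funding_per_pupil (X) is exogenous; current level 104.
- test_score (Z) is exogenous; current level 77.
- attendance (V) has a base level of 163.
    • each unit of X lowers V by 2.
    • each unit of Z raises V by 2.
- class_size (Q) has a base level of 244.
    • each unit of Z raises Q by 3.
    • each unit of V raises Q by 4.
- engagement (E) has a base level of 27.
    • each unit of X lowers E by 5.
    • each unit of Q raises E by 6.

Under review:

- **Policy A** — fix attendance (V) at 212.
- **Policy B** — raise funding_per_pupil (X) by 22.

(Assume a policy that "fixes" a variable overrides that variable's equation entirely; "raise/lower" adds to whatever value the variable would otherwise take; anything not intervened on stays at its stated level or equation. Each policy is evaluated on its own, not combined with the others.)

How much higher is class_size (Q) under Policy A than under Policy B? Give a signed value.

Policy A (V := 212):
  X = 104
  Z = 77
  V = 212
  Q = 244 + 3·77 + 4·212 = 1323
Policy B (X + 22):
  X = 104 + 22 = 126
  Z = 77
  V = 163 − 2·126 + 2·77 = 65
  Q = 244 + 3·77 + 4·65 = 735
Q: 1323 − 735 = 588

588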